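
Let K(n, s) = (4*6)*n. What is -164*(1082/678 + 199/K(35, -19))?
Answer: -2377549/7910 ≈ -300.58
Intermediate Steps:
K(n, s) = 24*n
-164*(1082/678 + 199/K(35, -19)) = -164*(1082/678 + 199/((24*35))) = -164*(1082*(1/678) + 199/840) = -164*(541/339 + 199*(1/840)) = -164*(541/339 + 199/840) = -164*57989/31640 = -2377549/7910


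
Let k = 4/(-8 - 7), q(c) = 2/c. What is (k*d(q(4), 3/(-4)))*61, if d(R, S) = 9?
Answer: -732/5 ≈ -146.40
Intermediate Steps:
k = -4/15 (k = 4/(-15) = -1/15*4 = -4/15 ≈ -0.26667)
(k*d(q(4), 3/(-4)))*61 = -4/15*9*61 = -12/5*61 = -732/5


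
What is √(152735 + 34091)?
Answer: √186826 ≈ 432.23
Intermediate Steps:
√(152735 + 34091) = √186826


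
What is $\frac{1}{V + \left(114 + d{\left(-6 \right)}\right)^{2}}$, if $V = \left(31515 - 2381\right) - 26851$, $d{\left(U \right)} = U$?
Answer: $\frac{1}{13947} \approx 7.17 \cdot 10^{-5}$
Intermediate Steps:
$V = 2283$ ($V = 29134 - 26851 = 2283$)
$\frac{1}{V + \left(114 + d{\left(-6 \right)}\right)^{2}} = \frac{1}{2283 + \left(114 - 6\right)^{2}} = \frac{1}{2283 + 108^{2}} = \frac{1}{2283 + 11664} = \frac{1}{13947}$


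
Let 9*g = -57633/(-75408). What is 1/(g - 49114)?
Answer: -226224/11110746325 ≈ -2.0361e-5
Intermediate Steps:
g = 19211/226224 (g = (-57633/(-75408))/9 = (-57633*(-1/75408))/9 = (1/9)*(19211/25136) = 19211/226224 ≈ 0.084920)
1/(g - 49114) = 1/(19211/226224 - 49114) = 1/(-11110746325/226224) = -226224/11110746325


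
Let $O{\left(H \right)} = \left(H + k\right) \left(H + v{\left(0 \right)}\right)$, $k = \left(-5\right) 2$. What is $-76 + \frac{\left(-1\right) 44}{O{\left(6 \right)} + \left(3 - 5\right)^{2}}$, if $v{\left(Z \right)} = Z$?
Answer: $- \frac{369}{5} \approx -73.8$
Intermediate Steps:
$k = -10$
$O{\left(H \right)} = H \left(-10 + H\right)$ ($O{\left(H \right)} = \left(H - 10\right) \left(H + 0\right) = \left(-10 + H\right) H = H \left(-10 + H\right)$)
$-76 + \frac{\left(-1\right) 44}{O{\left(6 \right)} + \left(3 - 5\right)^{2}} = -76 + \frac{\left(-1\right) 44}{6 \left(-10 + 6\right) + \left(3 - 5\right)^{2}} = -76 + \frac{1}{6 \left(-4\right) + \left(-2\right)^{2}} \left(-44\right) = -76 + \frac{1}{-24 + 4} \left(-44\right) = -76 + \frac{1}{-20} \left(-44\right) = -76 - - \frac{11}{5} = -76 + \frac{11}{5} = - \frac{369}{5}$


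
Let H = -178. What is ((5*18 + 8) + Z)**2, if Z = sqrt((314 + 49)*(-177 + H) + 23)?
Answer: (98 + I*sqrt(128842))**2 ≈ -1.1924e+5 + 70353.0*I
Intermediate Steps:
Z = I*sqrt(128842) (Z = sqrt((314 + 49)*(-177 - 178) + 23) = sqrt(363*(-355) + 23) = sqrt(-128865 + 23) = sqrt(-128842) = I*sqrt(128842) ≈ 358.95*I)
((5*18 + 8) + Z)**2 = ((5*18 + 8) + I*sqrt(128842))**2 = ((90 + 8) + I*sqrt(128842))**2 = (98 + I*sqrt(128842))**2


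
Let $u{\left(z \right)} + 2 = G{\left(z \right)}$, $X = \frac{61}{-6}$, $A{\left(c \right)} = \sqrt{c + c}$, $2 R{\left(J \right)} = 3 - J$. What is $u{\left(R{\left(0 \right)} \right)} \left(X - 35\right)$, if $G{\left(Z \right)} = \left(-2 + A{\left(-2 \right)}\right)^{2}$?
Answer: $\frac{271}{3} + \frac{1084 i}{3} \approx 90.333 + 361.33 i$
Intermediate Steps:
$R{\left(J \right)} = \frac{3}{2} - \frac{J}{2}$ ($R{\left(J \right)} = \frac{3 - J}{2} = \frac{3}{2} - \frac{J}{2}$)
$A{\left(c \right)} = \sqrt{2} \sqrt{c}$ ($A{\left(c \right)} = \sqrt{2 c} = \sqrt{2} \sqrt{c}$)
$G{\left(Z \right)} = \left(-2 + 2 i\right)^{2}$ ($G{\left(Z \right)} = \left(-2 + \sqrt{2} \sqrt{-2}\right)^{2} = \left(-2 + \sqrt{2} i \sqrt{2}\right)^{2} = \left(-2 + 2 i\right)^{2}$)
$X = - \frac{61}{6}$ ($X = 61 \left(- \frac{1}{6}\right) = - \frac{61}{6} \approx -10.167$)
$u{\left(z \right)} = -2 - 8 i$
$u{\left(R{\left(0 \right)} \right)} \left(X - 35\right) = \left(-2 - 8 i\right) \left(- \frac{61}{6} - 35\right) = \left(-2 - 8 i\right) \left(- \frac{271}{6}\right) = \frac{271}{3} + \frac{1084 i}{3}$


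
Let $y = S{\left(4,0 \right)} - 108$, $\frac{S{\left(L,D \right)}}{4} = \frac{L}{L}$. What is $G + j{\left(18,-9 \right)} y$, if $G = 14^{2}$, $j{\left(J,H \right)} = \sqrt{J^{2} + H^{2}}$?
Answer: $196 - 936 \sqrt{5} \approx -1897.0$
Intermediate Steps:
$S{\left(L,D \right)} = 4$ ($S{\left(L,D \right)} = 4 \frac{L}{L} = 4 \cdot 1 = 4$)
$j{\left(J,H \right)} = \sqrt{H^{2} + J^{2}}$
$G = 196$
$y = -104$ ($y = 4 - 108 = -104$)
$G + j{\left(18,-9 \right)} y = 196 + \sqrt{\left(-9\right)^{2} + 18^{2}} \left(-104\right) = 196 + \sqrt{81 + 324} \left(-104\right) = 196 + \sqrt{405} \left(-104\right) = 196 + 9 \sqrt{5} \left(-104\right) = 196 - 936 \sqrt{5}$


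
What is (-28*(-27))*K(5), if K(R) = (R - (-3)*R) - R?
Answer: 11340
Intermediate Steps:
K(R) = 3*R (K(R) = (R + 3*R) - R = 4*R - R = 3*R)
(-28*(-27))*K(5) = (-28*(-27))*(3*5) = 756*15 = 11340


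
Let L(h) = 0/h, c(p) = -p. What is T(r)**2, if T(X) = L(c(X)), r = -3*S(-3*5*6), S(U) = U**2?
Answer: 0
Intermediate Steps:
L(h) = 0
r = -24300 (r = -3*(-3*5*6)**2 = -3*(-15*6)**2 = -3*(-90)**2 = -3*8100 = -24300)
T(X) = 0
T(r)**2 = 0**2 = 0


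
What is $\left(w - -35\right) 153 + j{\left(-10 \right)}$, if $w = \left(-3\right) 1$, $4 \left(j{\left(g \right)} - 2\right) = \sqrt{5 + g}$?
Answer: $4898 + \frac{i \sqrt{5}}{4} \approx 4898.0 + 0.55902 i$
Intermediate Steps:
$j{\left(g \right)} = 2 + \frac{\sqrt{5 + g}}{4}$
$w = -3$
$\left(w - -35\right) 153 + j{\left(-10 \right)} = \left(-3 - -35\right) 153 + \left(2 + \frac{\sqrt{5 - 10}}{4}\right) = \left(-3 + 35\right) 153 + \left(2 + \frac{\sqrt{-5}}{4}\right) = 32 \cdot 153 + \left(2 + \frac{i \sqrt{5}}{4}\right) = 4896 + \left(2 + \frac{i \sqrt{5}}{4}\right) = 4898 + \frac{i \sqrt{5}}{4}$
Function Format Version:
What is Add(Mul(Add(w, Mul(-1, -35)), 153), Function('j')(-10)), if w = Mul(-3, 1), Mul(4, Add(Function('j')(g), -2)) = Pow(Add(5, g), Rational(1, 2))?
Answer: Add(4898, Mul(Rational(1, 4), I, Pow(5, Rational(1, 2)))) ≈ Add(4898.0, Mul(0.55902, I))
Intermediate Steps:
Function('j')(g) = Add(2, Mul(Rational(1, 4), Pow(Add(5, g), Rational(1, 2))))
w = -3
Add(Mul(Add(w, Mul(-1, -35)), 153), Function('j')(-10)) = Add(Mul(Add(-3, Mul(-1, -35)), 153), Add(2, Mul(Rational(1, 4), Pow(Add(5, -10), Rational(1, 2))))) = Add(Mul(Add(-3, 35), 153), Add(2, Mul(Rational(1, 4), Pow(-5, Rational(1, 2))))) = Add(Mul(32, 153), Add(2, Mul(Rational(1, 4), Mul(I, Pow(5, Rational(1, 2)))))) = Add(4896, Add(2, Mul(Rational(1, 4), I, Pow(5, Rational(1, 2))))) = Add(4898, Mul(Rational(1, 4), I, Pow(5, Rational(1, 2))))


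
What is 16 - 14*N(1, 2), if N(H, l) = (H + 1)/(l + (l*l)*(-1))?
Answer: 30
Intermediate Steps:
N(H, l) = (1 + H)/(l - l²) (N(H, l) = (1 + H)/(l + l²*(-1)) = (1 + H)/(l - l²))
16 - 14*N(1, 2) = 16 - 14*(-1 - 1*1)/(2*(-1 + 2)) = 16 - 7*(-1 - 1)/1 = 16 - 7*(-2) = 16 - 14*(-1) = 16 + 14 = 30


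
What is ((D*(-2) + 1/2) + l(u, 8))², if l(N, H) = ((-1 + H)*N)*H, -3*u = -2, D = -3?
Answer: 69169/36 ≈ 1921.4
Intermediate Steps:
u = ⅔ (u = -⅓*(-2) = ⅔ ≈ 0.66667)
l(N, H) = H*N*(-1 + H) (l(N, H) = (N*(-1 + H))*H = H*N*(-1 + H))
((D*(-2) + 1/2) + l(u, 8))² = ((-3*(-2) + 1/2) + 8*(⅔)*(-1 + 8))² = ((6 + ½) + 8*(⅔)*7)² = (13/2 + 112/3)² = (263/6)² = 69169/36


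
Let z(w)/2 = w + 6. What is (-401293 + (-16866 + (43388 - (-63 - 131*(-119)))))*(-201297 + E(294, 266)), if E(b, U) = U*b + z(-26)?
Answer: 48058440501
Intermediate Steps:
z(w) = 12 + 2*w (z(w) = 2*(w + 6) = 2*(6 + w) = 12 + 2*w)
E(b, U) = -40 + U*b (E(b, U) = U*b + (12 + 2*(-26)) = U*b + (12 - 52) = U*b - 40 = -40 + U*b)
(-401293 + (-16866 + (43388 - (-63 - 131*(-119)))))*(-201297 + E(294, 266)) = (-401293 + (-16866 + (43388 - (-63 - 131*(-119)))))*(-201297 + (-40 + 266*294)) = (-401293 + (-16866 + (43388 - (-63 + 15589))))*(-201297 + (-40 + 78204)) = (-401293 + (-16866 + (43388 - 1*15526)))*(-201297 + 78164) = (-401293 + (-16866 + (43388 - 15526)))*(-123133) = (-401293 + (-16866 + 27862))*(-123133) = (-401293 + 10996)*(-123133) = -390297*(-123133) = 48058440501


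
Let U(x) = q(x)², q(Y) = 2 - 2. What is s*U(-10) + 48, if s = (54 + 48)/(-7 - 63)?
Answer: 48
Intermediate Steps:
q(Y) = 0
U(x) = 0 (U(x) = 0² = 0)
s = -51/35 (s = 102/(-70) = 102*(-1/70) = -51/35 ≈ -1.4571)
s*U(-10) + 48 = -51/35*0 + 48 = 0 + 48 = 48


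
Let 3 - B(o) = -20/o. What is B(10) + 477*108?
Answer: 51521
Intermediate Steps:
B(o) = 3 + 20/o (B(o) = 3 - (-20)/o = 3 + 20/o)
B(10) + 477*108 = (3 + 20/10) + 477*108 = (3 + 20*(⅒)) + 51516 = (3 + 2) + 51516 = 5 + 51516 = 51521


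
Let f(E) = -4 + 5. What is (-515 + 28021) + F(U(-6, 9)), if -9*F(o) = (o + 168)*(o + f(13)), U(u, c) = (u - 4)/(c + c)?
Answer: 20045846/729 ≈ 27498.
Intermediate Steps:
f(E) = 1
U(u, c) = (-4 + u)/(2*c) (U(u, c) = (-4 + u)/((2*c)) = (-4 + u)*(1/(2*c)) = (-4 + u)/(2*c))
F(o) = -(1 + o)*(168 + o)/9 (F(o) = -(o + 168)*(o + 1)/9 = -(168 + o)*(1 + o)/9 = -(1 + o)*(168 + o)/9)
(-515 + 28021) + F(U(-6, 9)) = (-515 + 28021) + (-56/3 - 169*(-4 - 6)/(18*9) - (-4 - 6)²/324/9) = 27506 + (-56/3 - 169*(-10)/(18*9) - ((½)*(⅑)*(-10))²/9) = 27506 + (-56/3 - 169/9*(-5/9) - (-5/9)²/9) = 27506 + (-56/3 + 845/81 - ⅑*25/81) = 27506 + (-56/3 + 845/81 - 25/729) = 27506 - 6028/729 = 20045846/729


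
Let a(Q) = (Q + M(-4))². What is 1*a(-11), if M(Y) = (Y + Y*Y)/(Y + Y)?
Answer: 625/4 ≈ 156.25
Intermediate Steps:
M(Y) = (Y + Y²)/(2*Y) (M(Y) = (Y + Y²)/((2*Y)) = (Y + Y²)*(1/(2*Y)) = (Y + Y²)/(2*Y))
a(Q) = (-3/2 + Q)² (a(Q) = (Q + (½ + (½)*(-4)))² = (Q + (½ - 2))² = (Q - 3/2)² = (-3/2 + Q)²)
1*a(-11) = 1*((-3 + 2*(-11))²/4) = 1*((-3 - 22)²/4) = 1*((¼)*(-25)²) = 1*((¼)*625) = 1*(625/4) = 625/4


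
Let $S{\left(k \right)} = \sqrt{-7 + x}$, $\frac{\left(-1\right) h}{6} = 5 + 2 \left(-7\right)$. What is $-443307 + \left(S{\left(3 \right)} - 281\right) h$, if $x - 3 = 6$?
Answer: $-458481 + 54 \sqrt{2} \approx -4.584 \cdot 10^{5}$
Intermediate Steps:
$x = 9$ ($x = 3 + 6 = 9$)
$h = 54$ ($h = - 6 \left(5 + 2 \left(-7\right)\right) = - 6 \left(5 - 14\right) = \left(-6\right) \left(-9\right) = 54$)
$S{\left(k \right)} = \sqrt{2}$ ($S{\left(k \right)} = \sqrt{-7 + 9} = \sqrt{2}$)
$-443307 + \left(S{\left(3 \right)} - 281\right) h = -443307 + \left(\sqrt{2} - 281\right) 54 = -443307 + \left(-281 + \sqrt{2}\right) 54 = -443307 - \left(15174 - 54 \sqrt{2}\right) = -458481 + 54 \sqrt{2}$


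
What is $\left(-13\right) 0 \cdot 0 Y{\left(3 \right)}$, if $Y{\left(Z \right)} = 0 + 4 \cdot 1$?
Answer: $0$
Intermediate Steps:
$Y{\left(Z \right)} = 4$ ($Y{\left(Z \right)} = 0 + 4 = 4$)
$\left(-13\right) 0 \cdot 0 Y{\left(3 \right)} = \left(-13\right) 0 \cdot 0 \cdot 4 = 0 \cdot 0 = 0$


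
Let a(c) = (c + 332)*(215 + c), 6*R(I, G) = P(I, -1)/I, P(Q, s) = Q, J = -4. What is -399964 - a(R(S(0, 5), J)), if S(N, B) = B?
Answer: -16971667/36 ≈ -4.7144e+5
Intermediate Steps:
R(I, G) = ⅙ (R(I, G) = (I/I)/6 = (⅙)*1 = ⅙)
a(c) = (215 + c)*(332 + c) (a(c) = (332 + c)*(215 + c) = (215 + c)*(332 + c))
-399964 - a(R(S(0, 5), J)) = -399964 - (71380 + (⅙)² + 547*(⅙)) = -399964 - (71380 + 1/36 + 547/6) = -399964 - 1*2572963/36 = -399964 - 2572963/36 = -16971667/36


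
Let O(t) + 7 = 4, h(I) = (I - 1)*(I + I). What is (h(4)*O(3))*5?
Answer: -360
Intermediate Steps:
h(I) = 2*I*(-1 + I) (h(I) = (-1 + I)*(2*I) = 2*I*(-1 + I))
O(t) = -3 (O(t) = -7 + 4 = -3)
(h(4)*O(3))*5 = ((2*4*(-1 + 4))*(-3))*5 = ((2*4*3)*(-3))*5 = (24*(-3))*5 = -72*5 = -360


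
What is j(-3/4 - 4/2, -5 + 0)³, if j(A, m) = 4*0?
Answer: 0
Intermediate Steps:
j(A, m) = 0
j(-3/4 - 4/2, -5 + 0)³ = 0³ = 0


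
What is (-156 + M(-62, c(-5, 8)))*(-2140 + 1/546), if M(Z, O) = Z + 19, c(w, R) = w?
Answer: 232519361/546 ≈ 4.2586e+5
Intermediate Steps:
M(Z, O) = 19 + Z
(-156 + M(-62, c(-5, 8)))*(-2140 + 1/546) = (-156 + (19 - 62))*(-2140 + 1/546) = (-156 - 43)*(-2140 + 1/546) = -199*(-1168439/546) = 232519361/546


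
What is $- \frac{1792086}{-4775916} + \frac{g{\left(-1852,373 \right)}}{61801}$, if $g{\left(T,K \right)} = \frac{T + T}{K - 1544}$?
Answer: $\frac{21618184959395}{57604687750406} \approx 0.37529$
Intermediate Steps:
$g{\left(T,K \right)} = \frac{2 T}{-1544 + K}$
$- \frac{1792086}{-4775916} + \frac{g{\left(-1852,373 \right)}}{61801} = - \frac{1792086}{-4775916} + \frac{2 \left(-1852\right) \frac{1}{-1544 + 373}}{61801} = \left(-1792086\right) \left(- \frac{1}{4775916}\right) + 2 \left(-1852\right) \frac{1}{-1171} \cdot \frac{1}{61801} = \frac{298681}{795986} + 2 \left(-1852\right) \left(- \frac{1}{1171}\right) \frac{1}{61801} = \frac{298681}{795986} + \frac{3704}{1171} \cdot \frac{1}{61801} = \frac{298681}{795986} + \frac{3704}{72368971} = \frac{21618184959395}{57604687750406}$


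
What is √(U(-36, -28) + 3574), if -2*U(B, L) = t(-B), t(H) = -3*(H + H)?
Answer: √3682 ≈ 60.680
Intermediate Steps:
t(H) = -6*H
U(B, L) = -3*B (U(B, L) = -(-3)*(-B) = -3*B)
√(U(-36, -28) + 3574) = √(-3*(-36) + 3574) = √(108 + 3574) = √3682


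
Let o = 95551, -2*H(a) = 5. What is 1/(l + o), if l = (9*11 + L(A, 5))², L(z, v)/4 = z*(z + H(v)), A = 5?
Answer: 1/117752 ≈ 8.4924e-6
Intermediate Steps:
H(a) = -5/2 (H(a) = -½*5 = -5/2)
L(z, v) = 4*z*(-5/2 + z) (L(z, v) = 4*(z*(z - 5/2)) = 4*(z*(-5/2 + z)) = 4*z*(-5/2 + z))
l = 22201 (l = (9*11 + 2*5*(-5 + 2*5))² = (99 + 2*5*(-5 + 10))² = (99 + 2*5*5)² = (99 + 50)² = 149² = 22201)
1/(l + o) = 1/(22201 + 95551) = 1/117752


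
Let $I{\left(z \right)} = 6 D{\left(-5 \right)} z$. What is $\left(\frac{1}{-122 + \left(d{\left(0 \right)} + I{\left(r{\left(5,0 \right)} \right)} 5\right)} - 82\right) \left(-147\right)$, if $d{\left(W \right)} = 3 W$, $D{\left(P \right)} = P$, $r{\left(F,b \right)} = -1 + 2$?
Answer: $\frac{3278835}{272} \approx 12055.0$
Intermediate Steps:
$r{\left(F,b \right)} = 1$
$I{\left(z \right)} = - 30 z$ ($I{\left(z \right)} = 6 \left(-5\right) z = - 30 z$)
$\left(\frac{1}{-122 + \left(d{\left(0 \right)} + I{\left(r{\left(5,0 \right)} \right)} 5\right)} - 82\right) \left(-147\right) = \left(\frac{1}{-122 + \left(3 \cdot 0 + \left(-30\right) 1 \cdot 5\right)} - 82\right) \left(-147\right) = \left(\frac{1}{-122 + \left(0 - 150\right)} - 82\right) \left(-147\right) = \left(\frac{1}{-122 - 150} - 82\right) \left(-147\right) = \left(\frac{1}{-272} - 82\right) \left(-147\right) = \left(- \frac{1}{272} - 82\right) \left(-147\right) = \left(- \frac{22305}{272}\right) \left(-147\right) = \frac{3278835}{272}$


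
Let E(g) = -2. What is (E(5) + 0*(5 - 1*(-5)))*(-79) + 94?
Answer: 252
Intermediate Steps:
(E(5) + 0*(5 - 1*(-5)))*(-79) + 94 = (-2 + 0*(5 - 1*(-5)))*(-79) + 94 = (-2 + 0*(5 + 5))*(-79) + 94 = (-2 + 0*10)*(-79) + 94 = (-2 + 0)*(-79) + 94 = -2*(-79) + 94 = 158 + 94 = 252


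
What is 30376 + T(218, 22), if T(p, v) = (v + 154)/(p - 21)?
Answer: 5984248/197 ≈ 30377.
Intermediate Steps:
T(p, v) = (154 + v)/(-21 + p)
30376 + T(218, 22) = 30376 + (154 + 22)/(-21 + 218) = 30376 + 176/197 = 5984248/197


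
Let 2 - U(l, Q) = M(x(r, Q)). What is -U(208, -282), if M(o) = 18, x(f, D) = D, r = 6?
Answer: 16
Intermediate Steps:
U(l, Q) = -16 (U(l, Q) = 2 - 1*18 = 2 - 18 = -16)
-U(208, -282) = -1*(-16) = 16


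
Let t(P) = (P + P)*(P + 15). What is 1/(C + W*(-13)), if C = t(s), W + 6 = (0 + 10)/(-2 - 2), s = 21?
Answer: 2/3245 ≈ 0.00061633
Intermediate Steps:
W = -17/2 (W = -6 + (0 + 10)/(-2 - 2) = -6 + 10/(-4) = -6 + 10*(-¼) = -6 - 5/2 = -17/2 ≈ -8.5000)
t(P) = 2*P*(15 + P) (t(P) = (2*P)*(15 + P) = 2*P*(15 + P))
C = 1512 (C = 2*21*(15 + 21) = 2*21*36 = 1512)
1/(C + W*(-13)) = 1/(1512 - 17/2*(-13)) = 1/(1512 + 221/2) = 1/(3245/2) = 2/3245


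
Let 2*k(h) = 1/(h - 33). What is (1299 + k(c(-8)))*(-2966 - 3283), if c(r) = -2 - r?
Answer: -146112035/18 ≈ -8.1173e+6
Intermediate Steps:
k(h) = 1/(2*(-33 + h)) (k(h) = 1/(2*(h - 33)) = 1/(2*(-33 + h)))
(1299 + k(c(-8)))*(-2966 - 3283) = (1299 + 1/(2*(-33 + (-2 - 1*(-8)))))*(-2966 - 3283) = (1299 + 1/(2*(-33 + (-2 + 8))))*(-6249) = (1299 + 1/(2*(-33 + 6)))*(-6249) = (1299 + (½)/(-27))*(-6249) = (1299 + (½)*(-1/27))*(-6249) = (1299 - 1/54)*(-6249) = (70145/54)*(-6249) = -146112035/18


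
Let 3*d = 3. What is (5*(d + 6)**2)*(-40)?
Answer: -9800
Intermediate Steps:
d = 1 (d = (1/3)*3 = 1)
(5*(d + 6)**2)*(-40) = (5*(1 + 6)**2)*(-40) = (5*7**2)*(-40) = (5*49)*(-40) = 245*(-40) = -9800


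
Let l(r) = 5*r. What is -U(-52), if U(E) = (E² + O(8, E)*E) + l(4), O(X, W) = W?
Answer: -5428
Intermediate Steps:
U(E) = 20 + 2*E² (U(E) = (E² + E*E) + 5*4 = (E² + E²) + 20 = 2*E² + 20 = 20 + 2*E²)
-U(-52) = -(20 + 2*(-52)²) = -(20 + 2*2704) = -(20 + 5408) = -1*5428 = -5428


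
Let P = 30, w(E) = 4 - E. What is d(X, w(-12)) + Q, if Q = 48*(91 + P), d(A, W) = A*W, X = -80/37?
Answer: 213616/37 ≈ 5773.4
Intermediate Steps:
X = -80/37 (X = -80*1/37 = -80/37 ≈ -2.1622)
Q = 5808 (Q = 48*(91 + 30) = 48*121 = 5808)
d(X, w(-12)) + Q = -80*(4 - 1*(-12))/37 + 5808 = -80*(4 + 12)/37 + 5808 = -80/37*16 + 5808 = -1280/37 + 5808 = 213616/37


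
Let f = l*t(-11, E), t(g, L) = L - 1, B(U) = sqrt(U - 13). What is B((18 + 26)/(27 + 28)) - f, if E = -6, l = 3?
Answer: 21 + I*sqrt(305)/5 ≈ 21.0 + 3.4929*I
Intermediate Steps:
B(U) = sqrt(-13 + U)
t(g, L) = -1 + L
f = -21 (f = 3*(-1 - 6) = 3*(-7) = -21)
B((18 + 26)/(27 + 28)) - f = sqrt(-13 + (18 + 26)/(27 + 28)) - 1*(-21) = sqrt(-13 + 44/55) + 21 = sqrt(-13 + 44*(1/55)) + 21 = sqrt(-13 + 4/5) + 21 = sqrt(-61/5) + 21 = I*sqrt(305)/5 + 21 = 21 + I*sqrt(305)/5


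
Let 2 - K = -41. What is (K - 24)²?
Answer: 361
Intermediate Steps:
K = 43 (K = 2 - 1*(-41) = 2 + 41 = 43)
(K - 24)² = (43 - 24)² = 19² = 361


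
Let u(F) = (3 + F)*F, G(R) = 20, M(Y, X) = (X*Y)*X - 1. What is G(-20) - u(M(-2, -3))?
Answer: -284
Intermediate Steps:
M(Y, X) = -1 + Y*X² (M(Y, X) = Y*X² - 1 = -1 + Y*X²)
u(F) = F*(3 + F)
G(-20) - u(M(-2, -3)) = 20 - (-1 - 2*(-3)²)*(3 + (-1 - 2*(-3)²)) = 20 - (-1 - 2*9)*(3 + (-1 - 2*9)) = 20 - (-1 - 18)*(3 + (-1 - 18)) = 20 - (-19)*(3 - 19) = 20 - (-19)*(-16) = 20 - 1*304 = 20 - 304 = -284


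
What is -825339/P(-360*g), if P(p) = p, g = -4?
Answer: -275113/480 ≈ -573.15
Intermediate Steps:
-825339/P(-360*g) = -825339/((-360*(-4))) = -825339/1440 = -825339*1/1440 = -275113/480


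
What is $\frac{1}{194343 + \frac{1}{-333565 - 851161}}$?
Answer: $\frac{1184726}{230243205017} \approx 5.1455 \cdot 10^{-6}$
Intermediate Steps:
$\frac{1}{194343 + \frac{1}{-333565 - 851161}} = \frac{1}{194343 + \frac{1}{-1184726}} = \frac{1}{194343 - \frac{1}{1184726}} = \frac{1}{\frac{230243205017}{1184726}} = \frac{1184726}{230243205017}$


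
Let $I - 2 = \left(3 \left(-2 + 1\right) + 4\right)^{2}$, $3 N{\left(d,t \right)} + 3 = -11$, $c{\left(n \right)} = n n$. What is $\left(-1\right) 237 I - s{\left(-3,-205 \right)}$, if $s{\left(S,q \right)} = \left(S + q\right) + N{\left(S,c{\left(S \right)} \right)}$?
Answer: $- \frac{1495}{3} \approx -498.33$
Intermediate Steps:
$c{\left(n \right)} = n^{2}$
$N{\left(d,t \right)} = - \frac{14}{3}$ ($N{\left(d,t \right)} = -1 + \frac{1}{3} \left(-11\right) = -1 - \frac{11}{3} = - \frac{14}{3}$)
$s{\left(S,q \right)} = - \frac{14}{3} + S + q$ ($s{\left(S,q \right)} = \left(S + q\right) - \frac{14}{3} = - \frac{14}{3} + S + q$)
$I = 3$ ($I = 2 + \left(3 \left(-2 + 1\right) + 4\right)^{2} = 2 + \left(3 \left(-1\right) + 4\right)^{2} = 2 + \left(-3 + 4\right)^{2} = 2 + 1^{2} = 2 + 1 = 3$)
$\left(-1\right) 237 I - s{\left(-3,-205 \right)} = \left(-1\right) 237 \cdot 3 - \left(- \frac{14}{3} - 3 - 205\right) = \left(-237\right) 3 - - \frac{638}{3} = -711 + \frac{638}{3} = - \frac{1495}{3}$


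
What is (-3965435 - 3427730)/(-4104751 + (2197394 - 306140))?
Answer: 568705/170269 ≈ 3.3400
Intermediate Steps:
(-3965435 - 3427730)/(-4104751 + (2197394 - 306140)) = -7393165/(-4104751 + 1891254) = -7393165/(-2213497) = -7393165*(-1/2213497) = 568705/170269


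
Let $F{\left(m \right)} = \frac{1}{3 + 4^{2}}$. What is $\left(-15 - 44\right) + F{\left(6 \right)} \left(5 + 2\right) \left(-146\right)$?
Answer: $- \frac{2143}{19} \approx -112.79$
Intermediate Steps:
$F{\left(m \right)} = \frac{1}{19}$ ($F{\left(m \right)} = \frac{1}{3 + 16} = \frac{1}{19}$)
$\left(-15 - 44\right) + F{\left(6 \right)} \left(5 + 2\right) \left(-146\right) = \left(-15 - 44\right) + \frac{5 + 2}{19} \left(-146\right) = -59 + \frac{1}{19} \cdot 7 \left(-146\right) = -59 + \frac{7}{19} \left(-146\right) = -59 - \frac{1022}{19} = - \frac{2143}{19}$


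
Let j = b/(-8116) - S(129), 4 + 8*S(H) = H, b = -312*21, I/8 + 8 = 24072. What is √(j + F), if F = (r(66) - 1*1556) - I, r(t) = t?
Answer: I*√12779782237130/8116 ≈ 440.47*I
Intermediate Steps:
I = 192512 (I = -64 + 8*24072 = -64 + 192576 = 192512)
b = -6552
S(H) = -½ + H/8
j = -240521/16232 (j = -6552/(-8116) - (-½ + (⅛)*129) = -6552*(-1/8116) - (-½ + 129/8) = 1638/2029 - 1*125/8 = 1638/2029 - 125/8 = -240521/16232 ≈ -14.818)
F = -194002 (F = (66 - 1*1556) - 1*192512 = (66 - 1556) - 192512 = -1490 - 192512 = -194002)
√(j + F) = √(-240521/16232 - 194002) = √(-3149280985/16232) = I*√12779782237130/8116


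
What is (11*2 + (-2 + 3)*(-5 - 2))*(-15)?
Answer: -225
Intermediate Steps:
(11*2 + (-2 + 3)*(-5 - 2))*(-15) = (22 + 1*(-7))*(-15) = (22 - 7)*(-15) = 15*(-15) = -225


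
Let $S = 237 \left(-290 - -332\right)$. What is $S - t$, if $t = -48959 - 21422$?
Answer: $80335$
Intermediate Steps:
$t = -70381$
$S = 9954$ ($S = 237 \left(-290 + 332\right) = 237 \cdot 42 = 9954$)
$S - t = 9954 - -70381 = 9954 + 70381 = 80335$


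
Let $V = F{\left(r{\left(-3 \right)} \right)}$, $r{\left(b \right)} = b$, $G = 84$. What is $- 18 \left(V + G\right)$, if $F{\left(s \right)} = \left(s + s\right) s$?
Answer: $-1836$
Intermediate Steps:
$F{\left(s \right)} = 2 s^{2}$ ($F{\left(s \right)} = 2 s s = 2 s^{2}$)
$V = 18$ ($V = 2 \left(-3\right)^{2} = 2 \cdot 9 = 18$)
$- 18 \left(V + G\right) = - 18 \left(18 + 84\right) = \left(-18\right) 102 = -1836$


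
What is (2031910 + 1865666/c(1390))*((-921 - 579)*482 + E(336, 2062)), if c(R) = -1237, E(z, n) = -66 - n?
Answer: -1821236563596512/1237 ≈ -1.4723e+12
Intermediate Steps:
(2031910 + 1865666/c(1390))*((-921 - 579)*482 + E(336, 2062)) = (2031910 + 1865666/(-1237))*((-921 - 579)*482 + (-66 - 1*2062)) = (2031910 + 1865666*(-1/1237))*(-1500*482 + (-66 - 2062)) = (2031910 - 1865666/1237)*(-723000 - 2128) = (2511607004/1237)*(-725128) = -1821236563596512/1237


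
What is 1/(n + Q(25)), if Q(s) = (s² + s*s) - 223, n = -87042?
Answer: -1/86015 ≈ -1.1626e-5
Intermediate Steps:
Q(s) = -223 + 2*s² (Q(s) = (s² + s²) - 223 = 2*s² - 223 = -223 + 2*s²)
1/(n + Q(25)) = 1/(-87042 + (-223 + 2*25²)) = 1/(-87042 + (-223 + 2*625)) = 1/(-87042 + (-223 + 1250)) = 1/(-87042 + 1027) = 1/(-86015) = -1/86015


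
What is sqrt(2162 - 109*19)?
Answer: sqrt(91) ≈ 9.5394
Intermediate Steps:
sqrt(2162 - 109*19) = sqrt(2162 - 2071) = sqrt(91)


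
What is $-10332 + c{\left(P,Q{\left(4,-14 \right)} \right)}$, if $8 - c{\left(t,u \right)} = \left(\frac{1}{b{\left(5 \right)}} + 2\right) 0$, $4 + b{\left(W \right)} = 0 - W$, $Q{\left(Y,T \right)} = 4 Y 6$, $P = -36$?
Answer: $-10324$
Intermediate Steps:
$Q{\left(Y,T \right)} = 24 Y$
$b{\left(W \right)} = -4 - W$ ($b{\left(W \right)} = -4 + \left(0 - W\right) = -4 - W$)
$c{\left(t,u \right)} = 8$ ($c{\left(t,u \right)} = 8 - \left(\frac{1}{-4 - 5} + 2\right) 0 = 8 - \left(\frac{1}{-9} + 2\right) 0 = 8 - \left(- \frac{1}{9} + 2\right) 0 = 8 - \frac{17}{9} \cdot 0 = 8 - 0 = 8 + 0 = 8$)
$-10332 + c{\left(P,Q{\left(4,-14 \right)} \right)} = -10332 + 8 = -10324$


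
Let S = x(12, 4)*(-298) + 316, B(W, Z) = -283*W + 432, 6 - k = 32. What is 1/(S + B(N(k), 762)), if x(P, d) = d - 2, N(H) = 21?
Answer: -1/5791 ≈ -0.00017268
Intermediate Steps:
k = -26 (k = 6 - 1*32 = 6 - 32 = -26)
B(W, Z) = 432 - 283*W
x(P, d) = -2 + d
S = -280 (S = (-2 + 4)*(-298) + 316 = 2*(-298) + 316 = -596 + 316 = -280)
1/(S + B(N(k), 762)) = 1/(-280 + (432 - 283*21)) = 1/(-280 + (432 - 5943)) = 1/(-280 - 5511) = 1/(-5791) = -1/5791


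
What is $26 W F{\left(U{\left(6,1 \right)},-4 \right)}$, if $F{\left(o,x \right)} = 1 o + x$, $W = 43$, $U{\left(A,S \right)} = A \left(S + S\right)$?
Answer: $8944$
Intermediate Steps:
$U{\left(A,S \right)} = 2 A S$ ($U{\left(A,S \right)} = A 2 S = 2 A S$)
$F{\left(o,x \right)} = o + x$
$26 W F{\left(U{\left(6,1 \right)},-4 \right)} = 26 \cdot 43 \left(2 \cdot 6 \cdot 1 - 4\right) = 1118 \left(12 - 4\right) = 1118 \cdot 8 = 8944$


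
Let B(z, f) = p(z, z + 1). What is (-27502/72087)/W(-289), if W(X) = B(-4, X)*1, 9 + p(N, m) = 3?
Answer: 13751/216261 ≈ 0.063585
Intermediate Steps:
p(N, m) = -6 (p(N, m) = -9 + 3 = -6)
B(z, f) = -6
W(X) = -6 (W(X) = -6*1 = -6)
(-27502/72087)/W(-289) = -27502/72087/(-6) = -27502*1/72087*(-⅙) = -27502/72087*(-⅙) = 13751/216261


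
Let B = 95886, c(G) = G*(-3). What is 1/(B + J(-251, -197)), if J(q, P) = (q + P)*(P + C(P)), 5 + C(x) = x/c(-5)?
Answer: 15/2883986 ≈ 5.2011e-6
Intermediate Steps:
c(G) = -3*G
C(x) = -5 + x/15 (C(x) = -5 + x/((-3*(-5))) = -5 + x/15)
J(q, P) = (-5 + 16*P/15)*(P + q) (J(q, P) = (q + P)*(P + (-5 + P/15)) = (P + q)*(-5 + 16*P/15) = (-5 + 16*P/15)*(P + q))
1/(B + J(-251, -197)) = 1/(95886 + (-5*(-197) - 5*(-251) + (16/15)*(-197)² + (16/15)*(-197)*(-251))) = 1/(95886 + (985 + 1255 + (16/15)*38809 + 791152/15)) = 1/(95886 + (985 + 1255 + 620944/15 + 791152/15)) = 1/(95886 + 1445696/15) = 1/(2883986/15) = 15/2883986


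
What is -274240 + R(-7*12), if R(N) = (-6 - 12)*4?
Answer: -274312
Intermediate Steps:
R(N) = -72 (R(N) = -18*4 = -72)
-274240 + R(-7*12) = -274240 - 72 = -274312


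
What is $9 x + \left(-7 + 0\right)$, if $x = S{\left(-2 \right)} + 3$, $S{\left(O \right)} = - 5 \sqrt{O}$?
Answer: $20 - 45 i \sqrt{2} \approx 20.0 - 63.64 i$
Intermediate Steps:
$x = 3 - 5 i \sqrt{2}$ ($x = - 5 \sqrt{-2} + 3 = - 5 i \sqrt{2} + 3 = 3 - 5 i \sqrt{2} \approx 3.0 - 7.0711 i$)
$9 x + \left(-7 + 0\right) = 9 \left(3 - 5 i \sqrt{2}\right) + \left(-7 + 0\right) = \left(27 - 45 i \sqrt{2}\right) - 7 = 20 - 45 i \sqrt{2}$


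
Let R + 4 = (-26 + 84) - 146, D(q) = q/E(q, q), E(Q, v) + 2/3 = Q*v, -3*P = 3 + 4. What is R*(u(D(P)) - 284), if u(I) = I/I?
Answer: 26036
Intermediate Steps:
P = -7/3 (P = -(3 + 4)/3 = -⅓*7 = -7/3 ≈ -2.3333)
E(Q, v) = -⅔ + Q*v
D(q) = q/(-⅔ + q²) (D(q) = q/(-⅔ + q*q) = q/(-⅔ + q²))
u(I) = 1
R = -92 (R = -4 + ((-26 + 84) - 146) = -4 + (58 - 146) = -4 - 88 = -92)
R*(u(D(P)) - 284) = -92*(1 - 284) = -92*(-283) = 26036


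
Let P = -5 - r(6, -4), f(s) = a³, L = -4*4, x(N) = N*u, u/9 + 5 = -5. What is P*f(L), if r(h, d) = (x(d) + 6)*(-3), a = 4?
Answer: 69952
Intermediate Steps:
u = -90 (u = -45 + 9*(-5) = -45 - 45 = -90)
x(N) = -90*N (x(N) = N*(-90) = -90*N)
r(h, d) = -18 + 270*d (r(h, d) = (-90*d + 6)*(-3) = (6 - 90*d)*(-3) = -18 + 270*d)
L = -16
f(s) = 64 (f(s) = 4³ = 64)
P = 1093 (P = -5 - (-18 + 270*(-4)) = -5 - (-18 - 1080) = -5 - 1*(-1098) = -5 + 1098 = 1093)
P*f(L) = 1093*64 = 69952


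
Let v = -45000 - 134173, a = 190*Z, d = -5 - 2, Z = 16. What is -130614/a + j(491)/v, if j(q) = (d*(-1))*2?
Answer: -11701272391/272342960 ≈ -42.965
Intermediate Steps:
d = -7
j(q) = 14 (j(q) = -7*(-1)*2 = 7*2 = 14)
a = 3040 (a = 190*16 = 3040)
v = -179173
-130614/a + j(491)/v = -130614/3040 + 14/(-179173) = -130614*1/3040 + 14*(-1/179173) = -65307/1520 - 14/179173 = -11701272391/272342960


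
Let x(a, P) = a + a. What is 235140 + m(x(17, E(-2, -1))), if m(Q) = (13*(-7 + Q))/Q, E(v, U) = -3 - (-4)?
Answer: 7995111/34 ≈ 2.3515e+5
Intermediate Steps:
E(v, U) = 1 (E(v, U) = -3 - 1*(-4) = -3 + 4 = 1)
x(a, P) = 2*a
m(Q) = (-91 + 13*Q)/Q
235140 + m(x(17, E(-2, -1))) = 235140 + (13 - 91/(2*17)) = 235140 + (13 - 91/34) = 235140 + 351/34 = 7995111/34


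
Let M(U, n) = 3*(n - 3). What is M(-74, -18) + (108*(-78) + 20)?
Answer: -8467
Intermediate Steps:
M(U, n) = -9 + 3*n (M(U, n) = 3*(-3 + n) = -9 + 3*n)
M(-74, -18) + (108*(-78) + 20) = (-9 + 3*(-18)) + (108*(-78) + 20) = (-9 - 54) + (-8424 + 20) = -63 - 8404 = -8467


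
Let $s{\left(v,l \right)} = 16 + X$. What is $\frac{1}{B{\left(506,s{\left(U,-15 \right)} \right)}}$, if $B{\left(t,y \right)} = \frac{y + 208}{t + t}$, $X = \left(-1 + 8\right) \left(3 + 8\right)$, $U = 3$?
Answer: $\frac{1012}{301} \approx 3.3621$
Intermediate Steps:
$X = 77$ ($X = 7 \cdot 11 = 77$)
$s{\left(v,l \right)} = 93$ ($s{\left(v,l \right)} = 16 + 77 = 93$)
$B{\left(t,y \right)} = \frac{208 + y}{2 t}$
$\frac{1}{B{\left(506,s{\left(U,-15 \right)} \right)}} = \frac{1}{\frac{1}{2} \cdot \frac{1}{506} \left(208 + 93\right)} = \frac{1}{\frac{1}{2} \cdot \frac{1}{506} \cdot 301} = \frac{1}{\frac{301}{1012}} = \frac{1012}{301}$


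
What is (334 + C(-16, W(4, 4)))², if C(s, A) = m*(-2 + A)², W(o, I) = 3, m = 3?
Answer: 113569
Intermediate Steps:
C(s, A) = 3*(-2 + A)²
(334 + C(-16, W(4, 4)))² = (334 + 3*(-2 + 3)²)² = (334 + 3*1²)² = (334 + 3*1)² = (334 + 3)² = 337² = 113569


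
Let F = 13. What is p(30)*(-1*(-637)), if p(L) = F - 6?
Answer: 4459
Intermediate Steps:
p(L) = 7 (p(L) = 13 - 6 = 7)
p(30)*(-1*(-637)) = 7*(-1*(-637)) = 7*637 = 4459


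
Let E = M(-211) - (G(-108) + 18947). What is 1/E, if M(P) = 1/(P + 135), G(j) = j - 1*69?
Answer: -76/1426521 ≈ -5.3276e-5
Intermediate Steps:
G(j) = -69 + j (G(j) = j - 69 = -69 + j)
M(P) = 1/(135 + P)
E = -1426521/76 (E = 1/(135 - 211) - ((-69 - 108) + 18947) = 1/(-76) - (-177 + 18947) = -1/76 - 1*18770 = -1/76 - 18770 = -1426521/76 ≈ -18770.)
1/E = 1/(-1426521/76) = -76/1426521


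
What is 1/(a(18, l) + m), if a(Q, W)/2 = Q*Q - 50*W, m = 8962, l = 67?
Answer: 1/2910 ≈ 0.00034364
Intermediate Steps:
a(Q, W) = -100*W + 2*Q**2 (a(Q, W) = 2*(Q*Q - 50*W) = 2*(Q**2 - 50*W) = -100*W + 2*Q**2)
1/(a(18, l) + m) = 1/((-100*67 + 2*18**2) + 8962) = 1/((-6700 + 2*324) + 8962) = 1/((-6700 + 648) + 8962) = 1/(-6052 + 8962) = 1/2910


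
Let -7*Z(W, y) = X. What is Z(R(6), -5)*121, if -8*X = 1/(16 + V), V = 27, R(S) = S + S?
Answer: 121/2408 ≈ 0.050249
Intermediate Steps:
R(S) = 2*S
X = -1/344 (X = -1/(8*(16 + 27)) = -⅛/43 = -⅛*1/43 = -1/344 ≈ -0.0029070)
Z(W, y) = 1/2408 (Z(W, y) = -⅐*(-1/344) = 1/2408)
Z(R(6), -5)*121 = (1/2408)*121 = 121/2408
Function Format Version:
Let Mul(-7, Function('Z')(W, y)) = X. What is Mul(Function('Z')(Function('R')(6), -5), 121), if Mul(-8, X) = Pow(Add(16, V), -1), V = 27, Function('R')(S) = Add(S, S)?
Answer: Rational(121, 2408) ≈ 0.050249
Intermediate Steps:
Function('R')(S) = Mul(2, S)
X = Rational(-1, 344) (X = Mul(Rational(-1, 8), Pow(Add(16, 27), -1)) = Mul(Rational(-1, 8), Pow(43, -1)) = Mul(Rational(-1, 8), Rational(1, 43)) = Rational(-1, 344) ≈ -0.0029070)
Function('Z')(W, y) = Rational(1, 2408) (Function('Z')(W, y) = Mul(Rational(-1, 7), Rational(-1, 344)) = Rational(1, 2408))
Mul(Function('Z')(Function('R')(6), -5), 121) = Mul(Rational(1, 2408), 121) = Rational(121, 2408)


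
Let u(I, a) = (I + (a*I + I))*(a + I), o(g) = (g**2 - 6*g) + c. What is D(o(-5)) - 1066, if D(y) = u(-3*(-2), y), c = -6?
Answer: 15764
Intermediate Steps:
o(g) = -6 + g**2 - 6*g (o(g) = (g**2 - 6*g) - 6 = -6 + g**2 - 6*g)
u(I, a) = (I + a)*(2*I + I*a) (u(I, a) = (I + (I*a + I))*(I + a) = (I + (I + I*a))*(I + a) = (2*I + I*a)*(I + a) = (I + a)*(2*I + I*a))
D(y) = 72 + 6*y**2 + 48*y (D(y) = (-3*(-2))*(y**2 + 2*(-3*(-2)) + 2*y + (-3*(-2))*y) = 6*(y**2 + 2*6 + 2*y + 6*y) = 6*(y**2 + 12 + 2*y + 6*y) = 6*(12 + y**2 + 8*y) = 72 + 6*y**2 + 48*y)
D(o(-5)) - 1066 = (72 + 6*(-6 + (-5)**2 - 6*(-5))**2 + 48*(-6 + (-5)**2 - 6*(-5))) - 1066 = (72 + 6*(-6 + 25 + 30)**2 + 48*(-6 + 25 + 30)) - 1066 = (72 + 6*49**2 + 48*49) - 1066 = (72 + 6*2401 + 2352) - 1066 = (72 + 14406 + 2352) - 1066 = 16830 - 1066 = 15764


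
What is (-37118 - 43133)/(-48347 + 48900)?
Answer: -80251/553 ≈ -145.12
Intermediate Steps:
(-37118 - 43133)/(-48347 + 48900) = -80251/553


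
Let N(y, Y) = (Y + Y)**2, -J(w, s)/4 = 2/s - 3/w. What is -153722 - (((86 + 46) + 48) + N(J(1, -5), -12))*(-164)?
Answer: -29738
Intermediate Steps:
J(w, s) = -8/s + 12/w (J(w, s) = -4*(2/s - 3/w) = -4*(-3/w + 2/s) = -8/s + 12/w)
N(y, Y) = 4*Y**2 (N(y, Y) = (2*Y)**2 = 4*Y**2)
-153722 - (((86 + 46) + 48) + N(J(1, -5), -12))*(-164) = -153722 - (((86 + 46) + 48) + 4*(-12)**2)*(-164) = -153722 - ((132 + 48) + 4*144)*(-164) = -153722 - (180 + 576)*(-164) = -153722 - 756*(-164) = -153722 - 1*(-123984) = -153722 + 123984 = -29738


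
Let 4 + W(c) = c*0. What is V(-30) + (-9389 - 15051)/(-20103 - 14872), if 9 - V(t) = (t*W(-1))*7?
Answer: -5807957/6995 ≈ -830.30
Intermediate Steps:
W(c) = -4 (W(c) = -4 + c*0 = -4 + 0 = -4)
V(t) = 9 + 28*t (V(t) = 9 - t*(-4)*7 = 9 - (-4*t)*7 = 9 - (-28)*t = 9 + 28*t)
V(-30) + (-9389 - 15051)/(-20103 - 14872) = (9 + 28*(-30)) + (-9389 - 15051)/(-20103 - 14872) = (9 - 840) - 24440/(-34975) = -831 - 24440*(-1/34975) = -831 + 4888/6995 = -5807957/6995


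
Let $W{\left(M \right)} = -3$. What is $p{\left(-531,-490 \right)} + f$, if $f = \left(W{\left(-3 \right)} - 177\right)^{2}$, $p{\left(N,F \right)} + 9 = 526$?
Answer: $32917$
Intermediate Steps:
$p{\left(N,F \right)} = 517$ ($p{\left(N,F \right)} = -9 + 526 = 517$)
$f = 32400$ ($f = \left(-3 - 177\right)^{2} = \left(-180\right)^{2} = 32400$)
$p{\left(-531,-490 \right)} + f = 517 + 32400 = 32917$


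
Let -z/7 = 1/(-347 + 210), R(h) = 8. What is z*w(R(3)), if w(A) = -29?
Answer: -203/137 ≈ -1.4818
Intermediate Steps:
z = 7/137 (z = -7/(-347 + 210) = -7/(-137) = -7*(-1/137) = 7/137 ≈ 0.051095)
z*w(R(3)) = (7/137)*(-29) = -203/137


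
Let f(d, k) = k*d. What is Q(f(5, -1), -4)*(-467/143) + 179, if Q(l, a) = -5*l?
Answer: 13922/143 ≈ 97.357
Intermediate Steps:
f(d, k) = d*k
Q(f(5, -1), -4)*(-467/143) + 179 = (-25*(-1))*(-467/143) + 179 = (-5*(-5))*(-467*1/143) + 179 = 25*(-467/143) + 179 = -11675/143 + 179 = 13922/143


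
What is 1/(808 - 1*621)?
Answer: 1/187 ≈ 0.0053476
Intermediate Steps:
1/(808 - 1*621) = 1/(808 - 621) = 1/187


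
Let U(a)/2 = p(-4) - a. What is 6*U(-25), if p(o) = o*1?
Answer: 252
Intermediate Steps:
p(o) = o
U(a) = -8 - 2*a (U(a) = 2*(-4 - a) = -8 - 2*a)
6*U(-25) = 6*(-8 - 2*(-25)) = 6*(-8 + 50) = 6*42 = 252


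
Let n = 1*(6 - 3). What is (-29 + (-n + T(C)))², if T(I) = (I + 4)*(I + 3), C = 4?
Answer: 576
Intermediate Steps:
n = 3 (n = 1*3 = 3)
T(I) = (3 + I)*(4 + I) (T(I) = (4 + I)*(3 + I) = (3 + I)*(4 + I))
(-29 + (-n + T(C)))² = (-29 + (-1*3 + (12 + 4² + 7*4)))² = (-29 + (-3 + (12 + 16 + 28)))² = (-29 + (-3 + 56))² = (-29 + 53)² = 24² = 576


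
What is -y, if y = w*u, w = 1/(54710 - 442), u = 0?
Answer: 0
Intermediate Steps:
w = 1/54268 ≈ 1.8427e-5
y = 0 (y = (1/54268)*0 = 0)
-y = -1*0 = 0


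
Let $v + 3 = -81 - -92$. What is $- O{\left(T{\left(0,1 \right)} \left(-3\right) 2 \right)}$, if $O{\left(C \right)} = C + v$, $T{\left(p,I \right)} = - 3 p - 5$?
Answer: $-38$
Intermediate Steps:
$v = 8$ ($v = -3 - -11 = -3 + \left(-81 + 92\right) = -3 + 11 = 8$)
$T{\left(p,I \right)} = -5 - 3 p$
$O{\left(C \right)} = 8 + C$ ($O{\left(C \right)} = C + 8 = 8 + C$)
$- O{\left(T{\left(0,1 \right)} \left(-3\right) 2 \right)} = - (8 + \left(-5 - 0\right) \left(-3\right) 2) = - (8 + \left(-5 + 0\right) \left(-3\right) 2) = - (8 + \left(-5\right) \left(-3\right) 2) = - (8 + 15 \cdot 2) = - (8 + 30) = \left(-1\right) 38 = -38$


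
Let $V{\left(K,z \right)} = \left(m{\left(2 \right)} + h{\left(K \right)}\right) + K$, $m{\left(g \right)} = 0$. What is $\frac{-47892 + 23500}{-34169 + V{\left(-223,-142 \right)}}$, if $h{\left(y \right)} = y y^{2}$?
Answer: $\frac{24392}{11123959} \approx 0.0021927$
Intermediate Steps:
$h{\left(y \right)} = y^{3}$
$V{\left(K,z \right)} = K + K^{3}$ ($V{\left(K,z \right)} = \left(0 + K^{3}\right) + K = K^{3} + K = K + K^{3}$)
$\frac{-47892 + 23500}{-34169 + V{\left(-223,-142 \right)}} = \frac{-47892 + 23500}{-34169 + \left(-223 + \left(-223\right)^{3}\right)} = - \frac{24392}{-34169 - 11089790} = - \frac{24392}{-11123959} = \left(-24392\right) \left(- \frac{1}{11123959}\right) = \frac{24392}{11123959}$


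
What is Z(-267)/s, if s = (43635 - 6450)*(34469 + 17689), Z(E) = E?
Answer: -89/646498410 ≈ -1.3766e-7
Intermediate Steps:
s = 1939495230 (s = 37185*52158 = 1939495230)
Z(-267)/s = -267/1939495230 = -267*1/1939495230 = -89/646498410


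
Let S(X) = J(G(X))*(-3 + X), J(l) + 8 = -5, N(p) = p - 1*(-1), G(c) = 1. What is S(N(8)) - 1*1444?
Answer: -1522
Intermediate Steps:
N(p) = 1 + p (N(p) = p + 1 = 1 + p)
J(l) = -13 (J(l) = -8 - 5 = -13)
S(X) = 39 - 13*X (S(X) = -13*(-3 + X) = 39 - 13*X)
S(N(8)) - 1*1444 = (39 - 13*(1 + 8)) - 1*1444 = (39 - 13*9) - 1444 = (39 - 117) - 1444 = -78 - 1444 = -1522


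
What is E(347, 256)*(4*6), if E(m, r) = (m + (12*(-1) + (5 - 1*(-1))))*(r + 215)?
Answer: 3854664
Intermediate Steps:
E(m, r) = (-6 + m)*(215 + r) (E(m, r) = (m + (-12 + (5 + 1)))*(215 + r) = (m + (-12 + 6))*(215 + r) = (m - 6)*(215 + r) = (-6 + m)*(215 + r))
E(347, 256)*(4*6) = (-1290 - 6*256 + 215*347 + 347*256)*(4*6) = (-1290 - 1536 + 74605 + 88832)*24 = 160611*24 = 3854664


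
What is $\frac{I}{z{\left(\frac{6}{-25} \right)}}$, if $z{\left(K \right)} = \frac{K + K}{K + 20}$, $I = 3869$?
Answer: $- \frac{955643}{6} \approx -1.5927 \cdot 10^{5}$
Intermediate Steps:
$z{\left(K \right)} = \frac{2 K}{20 + K}$
$\frac{I}{z{\left(\frac{6}{-25} \right)}} = \frac{3869}{2 \frac{6}{-25} \frac{1}{20 + \frac{6}{-25}}} = \frac{3869}{2 \cdot 6 \left(- \frac{1}{25}\right) \frac{1}{20 + 6 \left(- \frac{1}{25}\right)}} = \frac{3869}{2 \left(- \frac{6}{25}\right) \frac{1}{20 - \frac{6}{25}}} = \frac{3869}{2 \left(- \frac{6}{25}\right) \frac{1}{\frac{494}{25}}} = \frac{3869}{2 \left(- \frac{6}{25}\right) \frac{25}{494}} = \frac{3869}{- \frac{6}{247}} = 3869 \left(- \frac{247}{6}\right) = - \frac{955643}{6}$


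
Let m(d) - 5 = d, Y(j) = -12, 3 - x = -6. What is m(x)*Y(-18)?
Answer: -168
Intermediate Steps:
x = 9 (x = 3 - 1*(-6) = 3 + 6 = 9)
m(d) = 5 + d
m(x)*Y(-18) = (5 + 9)*(-12) = 14*(-12) = -168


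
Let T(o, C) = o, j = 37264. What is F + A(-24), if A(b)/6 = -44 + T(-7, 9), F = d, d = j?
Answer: 36958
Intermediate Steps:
d = 37264
F = 37264
A(b) = -306 (A(b) = 6*(-44 - 7) = 6*(-51) = -306)
F + A(-24) = 37264 - 306 = 36958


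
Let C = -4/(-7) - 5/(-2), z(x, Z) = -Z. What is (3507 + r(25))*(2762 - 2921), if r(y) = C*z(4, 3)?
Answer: -7786071/14 ≈ -5.5615e+5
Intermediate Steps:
C = 43/14 (C = -4*(-⅐) - 5*(-½) = 4/7 + 5/2 = 43/14 ≈ 3.0714)
r(y) = -129/14 (r(y) = 43*(-1*3)/14 = (43/14)*(-3) = -129/14)
(3507 + r(25))*(2762 - 2921) = (3507 - 129/14)*(2762 - 2921) = (48969/14)*(-159) = -7786071/14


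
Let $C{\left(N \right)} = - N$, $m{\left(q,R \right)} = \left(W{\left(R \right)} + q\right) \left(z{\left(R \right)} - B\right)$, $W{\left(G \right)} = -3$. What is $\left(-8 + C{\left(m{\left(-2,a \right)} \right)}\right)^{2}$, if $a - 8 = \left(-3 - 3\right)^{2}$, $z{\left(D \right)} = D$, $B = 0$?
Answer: $44944$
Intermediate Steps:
$a = 44$ ($a = 8 + \left(-3 - 3\right)^{2} = 8 + \left(-6\right)^{2} = 8 + 36 = 44$)
$m{\left(q,R \right)} = R \left(-3 + q\right)$ ($m{\left(q,R \right)} = \left(-3 + q\right) \left(R - 0\right) = \left(-3 + q\right) \left(R + 0\right) = \left(-3 + q\right) R = R \left(-3 + q\right)$)
$\left(-8 + C{\left(m{\left(-2,a \right)} \right)}\right)^{2} = \left(-8 - 44 \left(-3 - 2\right)\right)^{2} = \left(-8 - 44 \left(-5\right)\right)^{2} = \left(-8 - -220\right)^{2} = \left(-8 + 220\right)^{2} = 212^{2} = 44944$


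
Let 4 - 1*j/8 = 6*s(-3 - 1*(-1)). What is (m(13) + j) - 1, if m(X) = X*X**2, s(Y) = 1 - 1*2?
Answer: 2276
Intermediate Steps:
s(Y) = -1 (s(Y) = 1 - 2 = -1)
j = 80 (j = 32 - 48*(-1) = 32 - 8*(-6) = 32 + 48 = 80)
m(X) = X**3
(m(13) + j) - 1 = (13**3 + 80) - 1 = (2197 + 80) - 1 = 2277 - 1 = 2276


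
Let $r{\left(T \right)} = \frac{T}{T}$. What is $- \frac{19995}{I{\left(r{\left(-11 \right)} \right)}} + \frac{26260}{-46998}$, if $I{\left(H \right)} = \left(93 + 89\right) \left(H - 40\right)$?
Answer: $\frac{17936465}{7942662} \approx 2.2582$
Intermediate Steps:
$r{\left(T \right)} = 1$
$I{\left(H \right)} = -7280 + 182 H$ ($I{\left(H \right)} = 182 \left(-40 + H\right) = -7280 + 182 H$)
$- \frac{19995}{I{\left(r{\left(-11 \right)} \right)}} + \frac{26260}{-46998} = - \frac{19995}{-7280 + 182 \cdot 1} + \frac{26260}{-46998} = - \frac{19995}{-7280 + 182} + 26260 \left(- \frac{1}{46998}\right) = - \frac{19995}{-7098} - \frac{13130}{23499} = \left(-19995\right) \left(- \frac{1}{7098}\right) - \frac{13130}{23499} = \frac{6665}{2366} - \frac{13130}{23499} = \frac{17936465}{7942662}$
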